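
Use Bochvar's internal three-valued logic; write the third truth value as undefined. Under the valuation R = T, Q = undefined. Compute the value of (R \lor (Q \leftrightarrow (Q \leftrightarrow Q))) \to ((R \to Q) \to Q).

Q \leftrightarrow Q = undefined \leftrightarrow undefined = undefined
Q \leftrightarrow (Q \leftrightarrow Q) = undefined \leftrightarrow undefined = undefined
R \lor (Q \leftrightarrow (Q \leftrightarrow Q)) = T \lor undefined = undefined
R \to Q = T \to undefined = undefined  [any arg is the third value ⇒ result is the third value]
(R \to Q) \to Q = undefined \to undefined = undefined
(R \lor (Q \leftrightarrow (Q \leftrightarrow Q))) \to ((R \to Q) \to Q) = undefined \to undefined = undefined

undefined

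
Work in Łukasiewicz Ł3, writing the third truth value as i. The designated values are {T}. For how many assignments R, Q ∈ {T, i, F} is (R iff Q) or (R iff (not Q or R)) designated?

Of the 9 assignments, 7 give a value in {T}.

7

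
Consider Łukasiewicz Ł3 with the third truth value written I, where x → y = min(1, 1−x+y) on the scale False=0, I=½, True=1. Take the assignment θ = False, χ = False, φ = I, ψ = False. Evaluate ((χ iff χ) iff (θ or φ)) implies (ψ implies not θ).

χ iff χ = False iff False = True
θ or φ = False or I = I
(χ iff χ) iff (θ or φ) = True iff I = I  [1 − |1−½|]
not θ = not False = True
ψ implies not θ = False implies True = True
((χ iff χ) iff (θ or φ)) implies (ψ implies not θ) = I implies True = True

True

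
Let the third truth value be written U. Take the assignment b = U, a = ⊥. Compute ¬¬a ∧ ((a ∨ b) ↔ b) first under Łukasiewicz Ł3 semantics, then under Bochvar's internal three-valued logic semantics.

⊥; U

In Łukasiewicz Ł3: ¬a = ¬⊥ = ⊤
¬¬a = ¬⊤ = ⊥
a ∨ b = ⊥ ∨ U = U
(a ∨ b) ↔ b = U ↔ U = ⊤
¬¬a ∧ ((a ∨ b) ↔ b) = ⊥ ∧ ⊤ = ⊥
In Bochvar's internal three-valued logic: ¬a = ¬⊥ = ⊤
¬¬a = ¬⊤ = ⊥
a ∨ b = ⊥ ∨ U = U
(a ∨ b) ↔ b = U ↔ U = U
¬¬a ∧ ((a ∨ b) ↔ b) = ⊥ ∧ U = U
They differ because Łukasiewicz Ł3 and Bochvar's internal three-valued logic treat U differently under the binary connectives.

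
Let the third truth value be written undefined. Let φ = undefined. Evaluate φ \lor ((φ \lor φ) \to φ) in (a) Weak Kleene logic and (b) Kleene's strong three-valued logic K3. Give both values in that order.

undefined; undefined

In Weak Kleene logic: φ \lor φ = undefined \lor undefined = undefined
(φ \lor φ) \to φ = undefined \to undefined = undefined  [any arg is the third value ⇒ result is the third value]
φ \lor ((φ \lor φ) \to φ) = undefined \lor undefined = undefined
In Kleene's strong three-valued logic K3: φ \lor φ = undefined \lor undefined = undefined
(φ \lor φ) \to φ = undefined \to undefined = undefined  [\lnot undefined \lor undefined]
φ \lor ((φ \lor φ) \to φ) = undefined \lor undefined = undefined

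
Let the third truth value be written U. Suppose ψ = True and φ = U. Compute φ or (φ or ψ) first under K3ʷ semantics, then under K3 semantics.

In K3ʷ: φ or ψ = U or True = U
φ or (φ or ψ) = U or U = U
In K3: φ or ψ = U or True = True
φ or (φ or ψ) = U or True = True
They differ because K3ʷ and K3 treat U differently under the binary connectives.

U; True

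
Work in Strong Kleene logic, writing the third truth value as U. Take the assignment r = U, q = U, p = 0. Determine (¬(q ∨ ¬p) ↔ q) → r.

U

¬p = ¬0 = 1
q ∨ ¬p = U ∨ 1 = 1
¬(q ∨ ¬p) = ¬1 = 0
¬(q ∨ ¬p) ↔ q = 0 ↔ U = U
(¬(q ∨ ¬p) ↔ q) → r = U → U = U  [¬U ∨ U]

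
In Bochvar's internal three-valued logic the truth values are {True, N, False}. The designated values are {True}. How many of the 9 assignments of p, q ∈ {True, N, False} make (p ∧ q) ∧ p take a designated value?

Designated under: (p=True, q=True).

1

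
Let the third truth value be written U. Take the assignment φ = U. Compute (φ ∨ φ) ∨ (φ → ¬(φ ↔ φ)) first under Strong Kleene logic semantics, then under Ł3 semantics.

In Strong Kleene logic: φ ∨ φ = U ∨ U = U
φ ↔ φ = U ↔ U = U
¬(φ ↔ φ) = ¬U = U
φ → ¬(φ ↔ φ) = U → U = U  [¬U ∨ U]
(φ ∨ φ) ∨ (φ → ¬(φ ↔ φ)) = U ∨ U = U
In Ł3: φ ∨ φ = U ∨ U = U
φ ↔ φ = U ↔ U = 1  [1 − |½−½|]
¬(φ ↔ φ) = ¬1 = 0
φ → ¬(φ ↔ φ) = U → 0 = U
(φ ∨ φ) ∨ (φ → ¬(φ ↔ φ)) = U ∨ U = U

U; U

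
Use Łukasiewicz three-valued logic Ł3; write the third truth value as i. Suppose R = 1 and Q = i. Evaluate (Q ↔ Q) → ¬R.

Q ↔ Q = i ↔ i = 1
¬R = ¬1 = 0
(Q ↔ Q) → ¬R = 1 → 0 = 0

0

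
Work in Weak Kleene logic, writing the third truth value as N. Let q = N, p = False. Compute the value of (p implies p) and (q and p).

p implies p = False implies False = True
q and p = N and False = N
(p implies p) and (q and p) = True and N = N

N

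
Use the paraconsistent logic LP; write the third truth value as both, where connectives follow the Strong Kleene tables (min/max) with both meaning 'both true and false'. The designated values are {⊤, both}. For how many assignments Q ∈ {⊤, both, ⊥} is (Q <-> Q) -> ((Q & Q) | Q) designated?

Q=⊤: ⊤ ✓
Q=both: both ✓
Q=⊥: ⊥ ·

2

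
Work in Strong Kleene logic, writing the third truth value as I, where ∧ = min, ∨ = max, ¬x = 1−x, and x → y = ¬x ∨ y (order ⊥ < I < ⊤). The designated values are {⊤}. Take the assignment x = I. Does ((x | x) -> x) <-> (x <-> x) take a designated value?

x | x = I | I = I
(x | x) -> x = I -> I = I
x <-> x = I <-> I = I
((x | x) -> x) <-> (x <-> x) = I <-> I = I
I ∉ {⊤}.

No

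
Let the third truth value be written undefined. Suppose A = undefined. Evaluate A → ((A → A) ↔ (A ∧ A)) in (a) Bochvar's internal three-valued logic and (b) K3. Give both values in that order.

In Bochvar's internal three-valued logic: A → A = undefined → undefined = undefined  [any arg is the third value ⇒ result is the third value]
A ∧ A = undefined ∧ undefined = undefined
(A → A) ↔ (A ∧ A) = undefined ↔ undefined = undefined
A → ((A → A) ↔ (A ∧ A)) = undefined → undefined = undefined
In K3: A → A = undefined → undefined = undefined  [¬undefined ∨ undefined]
A ∧ A = undefined ∧ undefined = undefined
(A → A) ↔ (A ∧ A) = undefined ↔ undefined = undefined
A → ((A → A) ↔ (A ∧ A)) = undefined → undefined = undefined

undefined; undefined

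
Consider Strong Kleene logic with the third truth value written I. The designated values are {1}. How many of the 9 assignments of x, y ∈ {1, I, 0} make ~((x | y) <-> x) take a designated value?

1

Designated under: (x=0, y=1).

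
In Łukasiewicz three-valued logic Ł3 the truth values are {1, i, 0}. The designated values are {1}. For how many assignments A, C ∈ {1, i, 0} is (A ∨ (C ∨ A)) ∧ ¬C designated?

Designated under: (A=1, C=0).

1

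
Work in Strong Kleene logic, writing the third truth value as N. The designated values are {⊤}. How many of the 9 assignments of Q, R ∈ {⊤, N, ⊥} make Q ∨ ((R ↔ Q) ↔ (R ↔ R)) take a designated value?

Designated under: (Q=⊤, R=⊤); (Q=⊤, R=N); (Q=⊤, R=⊥); (Q=⊥, R=⊥).

4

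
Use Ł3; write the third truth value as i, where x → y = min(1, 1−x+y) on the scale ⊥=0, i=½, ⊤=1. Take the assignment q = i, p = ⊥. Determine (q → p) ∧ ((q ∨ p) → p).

i

q → p = i → ⊥ = i  [min(1, 1−½+0)]
q ∨ p = i ∨ ⊥ = i
(q ∨ p) → p = i → ⊥ = i
(q → p) ∧ ((q ∨ p) → p) = i ∧ i = i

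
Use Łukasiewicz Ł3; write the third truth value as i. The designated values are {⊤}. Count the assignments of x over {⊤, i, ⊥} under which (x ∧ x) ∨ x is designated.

x=⊤: ⊤ ✓
x=i: i ·
x=⊥: ⊥ ·

1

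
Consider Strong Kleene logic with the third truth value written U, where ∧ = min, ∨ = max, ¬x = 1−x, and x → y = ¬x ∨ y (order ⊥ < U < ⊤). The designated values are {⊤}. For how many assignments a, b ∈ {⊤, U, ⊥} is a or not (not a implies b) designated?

Designated under: (a=⊤, b=⊤); (a=⊤, b=U); (a=⊤, b=⊥); (a=⊥, b=⊥).

4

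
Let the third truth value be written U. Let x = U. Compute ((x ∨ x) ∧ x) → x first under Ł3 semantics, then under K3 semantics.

1; U

In Ł3: x ∨ x = U ∨ U = U
(x ∨ x) ∧ x = U ∧ U = U
((x ∨ x) ∧ x) → x = U → U = 1  [min(1, 1−½+½)]
In K3: x ∨ x = U ∨ U = U
(x ∨ x) ∧ x = U ∧ U = U
((x ∨ x) ∧ x) → x = U → U = U  [¬U ∨ U]
They differ because Ł3 and K3 treat U differently under implication.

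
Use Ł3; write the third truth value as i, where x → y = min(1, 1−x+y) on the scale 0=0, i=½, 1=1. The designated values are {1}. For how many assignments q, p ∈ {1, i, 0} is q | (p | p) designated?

Of the 9 assignments, 5 give a value in {1}.

5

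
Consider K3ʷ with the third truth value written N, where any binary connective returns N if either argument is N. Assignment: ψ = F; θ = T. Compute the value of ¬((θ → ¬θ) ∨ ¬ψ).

¬θ = ¬T = F
θ → ¬θ = T → F = F
¬ψ = ¬F = T
(θ → ¬θ) ∨ ¬ψ = F ∨ T = T
¬((θ → ¬θ) ∨ ¬ψ) = ¬T = F

F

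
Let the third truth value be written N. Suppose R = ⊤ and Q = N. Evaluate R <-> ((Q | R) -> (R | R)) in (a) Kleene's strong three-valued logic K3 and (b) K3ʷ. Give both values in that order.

⊤; N

In Kleene's strong three-valued logic K3: Q | R = N | ⊤ = ⊤
R | R = ⊤ | ⊤ = ⊤
(Q | R) -> (R | R) = ⊤ -> ⊤ = ⊤
R <-> ((Q | R) -> (R | R)) = ⊤ <-> ⊤ = ⊤
In K3ʷ: Q | R = N | ⊤ = N
R | R = ⊤ | ⊤ = ⊤
(Q | R) -> (R | R) = N -> ⊤ = N  [any arg is the third value ⇒ result is the third value]
R <-> ((Q | R) -> (R | R)) = ⊤ <-> N = N
They differ because Kleene's strong three-valued logic K3 and K3ʷ treat N differently under the binary connectives.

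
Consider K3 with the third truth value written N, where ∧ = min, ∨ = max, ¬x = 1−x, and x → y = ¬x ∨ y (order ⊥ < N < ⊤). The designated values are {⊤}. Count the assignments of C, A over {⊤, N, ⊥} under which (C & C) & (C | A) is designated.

3

Designated under: (C=⊤, A=⊤); (C=⊤, A=N); (C=⊤, A=⊥).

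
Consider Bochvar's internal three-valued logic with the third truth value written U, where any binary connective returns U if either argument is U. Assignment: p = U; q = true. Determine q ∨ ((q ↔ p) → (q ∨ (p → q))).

q ↔ p = true ↔ U = U
p → q = U → true = U  [any arg is the third value ⇒ result is the third value]
q ∨ (p → q) = true ∨ U = U
(q ↔ p) → (q ∨ (p → q)) = U → U = U
q ∨ ((q ↔ p) → (q ∨ (p → q))) = true ∨ U = U

U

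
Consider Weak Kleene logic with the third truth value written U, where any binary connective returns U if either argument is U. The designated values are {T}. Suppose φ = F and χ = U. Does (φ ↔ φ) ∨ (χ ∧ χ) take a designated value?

No

φ ↔ φ = F ↔ F = T
χ ∧ χ = U ∧ U = U
(φ ↔ φ) ∨ (χ ∧ χ) = T ∨ U = U
U ∉ {T}.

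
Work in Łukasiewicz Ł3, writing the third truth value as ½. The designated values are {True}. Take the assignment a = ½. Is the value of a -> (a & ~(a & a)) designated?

Yes

a & a = ½ & ½ = ½
~(a & a) = ~½ = ½
a & ~(a & a) = ½ & ½ = ½
a -> (a & ~(a & a)) = ½ -> ½ = True  [min(1, 1−½+½)]
True ∈ {True}.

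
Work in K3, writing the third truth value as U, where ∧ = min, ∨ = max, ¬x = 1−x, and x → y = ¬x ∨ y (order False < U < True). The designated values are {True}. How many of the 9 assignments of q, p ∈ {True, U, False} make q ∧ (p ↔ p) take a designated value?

2

Designated under: (q=True, p=True); (q=True, p=False).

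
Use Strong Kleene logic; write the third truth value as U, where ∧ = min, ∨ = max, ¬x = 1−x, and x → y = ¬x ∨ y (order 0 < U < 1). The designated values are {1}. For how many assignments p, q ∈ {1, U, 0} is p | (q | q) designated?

Of the 9 assignments, 5 give a value in {1}.

5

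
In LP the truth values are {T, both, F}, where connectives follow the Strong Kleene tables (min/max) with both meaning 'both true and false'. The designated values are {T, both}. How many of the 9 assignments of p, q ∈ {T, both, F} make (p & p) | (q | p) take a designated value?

Of the 9 assignments, 8 give a value in {T, both}.

8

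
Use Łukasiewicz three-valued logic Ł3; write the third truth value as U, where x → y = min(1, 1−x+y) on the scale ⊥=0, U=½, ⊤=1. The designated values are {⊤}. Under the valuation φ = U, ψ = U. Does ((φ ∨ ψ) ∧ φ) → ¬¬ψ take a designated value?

Yes

φ ∨ ψ = U ∨ U = U
(φ ∨ ψ) ∧ φ = U ∧ U = U
¬ψ = ¬U = U
¬¬ψ = ¬U = U
((φ ∨ ψ) ∧ φ) → ¬¬ψ = U → U = ⊤  [min(1, 1−½+½)]
⊤ ∈ {⊤}.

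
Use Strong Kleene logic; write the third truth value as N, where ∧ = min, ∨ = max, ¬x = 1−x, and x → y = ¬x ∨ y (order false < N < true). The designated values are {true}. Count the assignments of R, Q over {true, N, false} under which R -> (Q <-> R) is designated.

4

Designated under: (R=true, Q=true); (R=false, Q=true); (R=false, Q=N); (R=false, Q=false).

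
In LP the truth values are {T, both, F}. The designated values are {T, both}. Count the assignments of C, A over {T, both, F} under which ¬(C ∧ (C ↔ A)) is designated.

Of the 9 assignments, 8 give a value in {T, both}.

8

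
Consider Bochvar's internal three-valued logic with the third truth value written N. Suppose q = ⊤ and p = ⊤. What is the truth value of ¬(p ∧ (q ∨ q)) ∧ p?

⊥

q ∨ q = ⊤ ∨ ⊤ = ⊤
p ∧ (q ∨ q) = ⊤ ∧ ⊤ = ⊤
¬(p ∧ (q ∨ q)) = ¬⊤ = ⊥
¬(p ∧ (q ∨ q)) ∧ p = ⊥ ∧ ⊤ = ⊥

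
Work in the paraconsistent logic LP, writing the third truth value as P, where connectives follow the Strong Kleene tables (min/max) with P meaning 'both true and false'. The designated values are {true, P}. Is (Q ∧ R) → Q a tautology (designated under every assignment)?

Yes

Every assignment of Q, R over {true, P, false} gives a value in {true, P}.
In particular, with Q=P, R=P: (Q ∧ R) → Q = P.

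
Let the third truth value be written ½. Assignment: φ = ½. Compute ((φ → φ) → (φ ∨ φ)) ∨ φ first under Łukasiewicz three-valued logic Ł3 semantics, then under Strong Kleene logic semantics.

In Łukasiewicz three-valued logic Ł3: φ → φ = ½ → ½ = 1  [min(1, 1−½+½)]
φ ∨ φ = ½ ∨ ½ = ½
(φ → φ) → (φ ∨ φ) = 1 → ½ = ½
((φ → φ) → (φ ∨ φ)) ∨ φ = ½ ∨ ½ = ½
In Strong Kleene logic: φ → φ = ½ → ½ = ½  [¬½ ∨ ½]
φ ∨ φ = ½ ∨ ½ = ½
(φ → φ) → (φ ∨ φ) = ½ → ½ = ½
((φ → φ) → (φ ∨ φ)) ∨ φ = ½ ∨ ½ = ½

½; ½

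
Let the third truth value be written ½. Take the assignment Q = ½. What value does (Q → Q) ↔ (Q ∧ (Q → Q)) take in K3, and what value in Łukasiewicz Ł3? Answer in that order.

½; ½

In K3: Q → Q = ½ → ½ = ½  [¬½ ∨ ½]
Q → Q = ½ → ½ = ½
Q ∧ (Q → Q) = ½ ∧ ½ = ½
(Q → Q) ↔ (Q ∧ (Q → Q)) = ½ ↔ ½ = ½
In Łukasiewicz Ł3: Q → Q = ½ → ½ = T  [min(1, 1−½+½)]
Q → Q = ½ → ½ = T
Q ∧ (Q → Q) = ½ ∧ T = ½
(Q → Q) ↔ (Q ∧ (Q → Q)) = T ↔ ½ = ½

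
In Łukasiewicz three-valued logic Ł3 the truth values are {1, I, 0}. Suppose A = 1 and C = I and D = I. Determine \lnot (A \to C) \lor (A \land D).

I

A \to C = 1 \to I = I
\lnot (A \to C) = \lnot I = I
A \land D = 1 \land I = I
\lnot (A \to C) \lor (A \land D) = I \lor I = I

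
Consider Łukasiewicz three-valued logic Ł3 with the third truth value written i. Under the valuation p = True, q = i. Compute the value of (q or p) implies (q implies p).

True

q or p = i or True = True
q implies p = i implies True = True  [min(1, 1−½+1)]
(q or p) implies (q implies p) = True implies True = True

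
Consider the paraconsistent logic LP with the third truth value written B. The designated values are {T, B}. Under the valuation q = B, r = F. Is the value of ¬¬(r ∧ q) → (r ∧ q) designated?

Yes

r ∧ q = F ∧ B = F
¬(r ∧ q) = ¬F = T
¬¬(r ∧ q) = ¬T = F
r ∧ q = F ∧ B = F
¬¬(r ∧ q) → (r ∧ q) = F → F = T
T ∈ {T, B}.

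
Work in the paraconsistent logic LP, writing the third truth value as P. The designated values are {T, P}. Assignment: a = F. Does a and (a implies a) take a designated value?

No

a implies a = F implies F = T
a and (a implies a) = F and T = F
F ∉ {T, P}.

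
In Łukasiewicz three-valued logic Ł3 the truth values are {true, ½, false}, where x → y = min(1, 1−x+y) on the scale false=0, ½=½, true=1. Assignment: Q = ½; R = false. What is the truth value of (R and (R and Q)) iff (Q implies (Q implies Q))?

false

R and Q = false and ½ = false
R and (R and Q) = false and false = false
Q implies Q = ½ implies ½ = true  [min(1, 1−½+½)]
Q implies (Q implies Q) = ½ implies true = true
(R and (R and Q)) iff (Q implies (Q implies Q)) = false iff true = false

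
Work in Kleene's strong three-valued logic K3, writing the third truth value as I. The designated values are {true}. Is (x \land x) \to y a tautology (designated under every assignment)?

No

Countermodel: x=true, y=I gives I, which is not designated.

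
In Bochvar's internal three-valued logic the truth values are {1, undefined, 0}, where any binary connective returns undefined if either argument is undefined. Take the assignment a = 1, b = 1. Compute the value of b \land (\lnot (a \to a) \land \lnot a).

a \to a = 1 \to 1 = 1
\lnot (a \to a) = \lnot 1 = 0
\lnot a = \lnot 1 = 0
\lnot (a \to a) \land \lnot a = 0 \land 0 = 0
b \land (\lnot (a \to a) \land \lnot a) = 1 \land 0 = 0

0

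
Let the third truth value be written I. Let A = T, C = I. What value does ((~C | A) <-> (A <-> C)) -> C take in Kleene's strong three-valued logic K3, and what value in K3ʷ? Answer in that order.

I; I

In Kleene's strong three-valued logic K3: ~C = ~I = I
~C | A = I | T = T
A <-> C = T <-> I = I
(~C | A) <-> (A <-> C) = T <-> I = I
((~C | A) <-> (A <-> C)) -> C = I -> I = I  [~I | I]
In K3ʷ: ~C = ~I = I
~C | A = I | T = I
A <-> C = T <-> I = I
(~C | A) <-> (A <-> C) = I <-> I = I
((~C | A) <-> (A <-> C)) -> C = I -> I = I  [any arg is the third value ⇒ result is the third value]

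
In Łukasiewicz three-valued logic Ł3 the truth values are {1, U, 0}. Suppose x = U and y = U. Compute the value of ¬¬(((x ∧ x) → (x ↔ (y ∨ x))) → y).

x ∧ x = U ∧ U = U
y ∨ x = U ∨ U = U
x ↔ (y ∨ x) = U ↔ U = 1  [1 − |½−½|]
(x ∧ x) → (x ↔ (y ∨ x)) = U → 1 = 1
((x ∧ x) → (x ↔ (y ∨ x))) → y = 1 → U = U
¬(((x ∧ x) → (x ↔ (y ∨ x))) → y) = ¬U = U
¬¬(((x ∧ x) → (x ↔ (y ∨ x))) → y) = ¬U = U

U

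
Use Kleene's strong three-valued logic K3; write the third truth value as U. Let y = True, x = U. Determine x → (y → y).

y → y = True → True = True
x → (y → y) = U → True = True  [¬U ∨ True]

True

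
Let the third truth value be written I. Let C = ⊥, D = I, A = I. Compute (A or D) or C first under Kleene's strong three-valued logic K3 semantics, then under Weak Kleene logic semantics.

I; I

In Kleene's strong three-valued logic K3: A or D = I or I = I
(A or D) or C = I or ⊥ = I
In Weak Kleene logic: A or D = I or I = I
(A or D) or C = I or ⊥ = I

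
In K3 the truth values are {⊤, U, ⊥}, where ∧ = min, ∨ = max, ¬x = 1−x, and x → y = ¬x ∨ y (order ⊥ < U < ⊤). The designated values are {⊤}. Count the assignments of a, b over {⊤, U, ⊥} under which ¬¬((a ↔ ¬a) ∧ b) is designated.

Of the 9 assignments, 0 give a value in {⊤}.

0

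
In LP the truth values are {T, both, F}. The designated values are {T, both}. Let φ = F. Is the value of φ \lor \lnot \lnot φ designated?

\lnot φ = \lnot F = T
\lnot \lnot φ = \lnot T = F
φ \lor \lnot \lnot φ = F \lor F = F
F ∉ {T, both}.

No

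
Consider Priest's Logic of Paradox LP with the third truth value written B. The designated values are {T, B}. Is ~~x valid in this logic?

No

Countermodel: x=F gives F, which is not designated.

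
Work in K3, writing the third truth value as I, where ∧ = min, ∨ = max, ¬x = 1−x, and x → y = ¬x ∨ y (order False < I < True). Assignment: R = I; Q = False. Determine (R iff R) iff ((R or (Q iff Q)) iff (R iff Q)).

R iff R = I iff I = I
Q iff Q = False iff False = True
R or (Q iff Q) = I or True = True
R iff Q = I iff False = I
(R or (Q iff Q)) iff (R iff Q) = True iff I = I
(R iff R) iff ((R or (Q iff Q)) iff (R iff Q)) = I iff I = I

I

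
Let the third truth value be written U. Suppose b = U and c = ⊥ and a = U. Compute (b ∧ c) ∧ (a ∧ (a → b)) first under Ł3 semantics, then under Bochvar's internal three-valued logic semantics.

⊥; U

In Ł3: b ∧ c = U ∧ ⊥ = ⊥
a → b = U → U = ⊤  [min(1, 1−½+½)]
a ∧ (a → b) = U ∧ ⊤ = U
(b ∧ c) ∧ (a ∧ (a → b)) = ⊥ ∧ U = ⊥
In Bochvar's internal three-valued logic: b ∧ c = U ∧ ⊥ = U
a → b = U → U = U  [any arg is the third value ⇒ result is the third value]
a ∧ (a → b) = U ∧ U = U
(b ∧ c) ∧ (a ∧ (a → b)) = U ∧ U = U
They differ because Ł3 and Bochvar's internal three-valued logic treat U differently under the binary connectives.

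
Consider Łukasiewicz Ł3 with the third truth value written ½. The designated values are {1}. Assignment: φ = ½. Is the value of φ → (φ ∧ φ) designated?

Yes

φ ∧ φ = ½ ∧ ½ = ½
φ → (φ ∧ φ) = ½ → ½ = 1  [min(1, 1−½+½)]
1 ∈ {1}.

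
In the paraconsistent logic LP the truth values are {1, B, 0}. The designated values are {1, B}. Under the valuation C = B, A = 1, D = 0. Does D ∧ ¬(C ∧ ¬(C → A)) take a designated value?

C → A = B → 1 = 1  [¬B ∨ 1]
¬(C → A) = ¬1 = 0
C ∧ ¬(C → A) = B ∧ 0 = 0
¬(C ∧ ¬(C → A)) = ¬0 = 1
D ∧ ¬(C ∧ ¬(C → A)) = 0 ∧ 1 = 0
0 ∉ {1, B}.

No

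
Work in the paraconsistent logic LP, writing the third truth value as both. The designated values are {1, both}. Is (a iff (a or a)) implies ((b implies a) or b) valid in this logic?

Yes

Every assignment of a, b over {1, both, 0} gives a value in {1, both}.
In particular, with a=both, b=both: (a iff (a or a)) implies ((b implies a) or b) = both.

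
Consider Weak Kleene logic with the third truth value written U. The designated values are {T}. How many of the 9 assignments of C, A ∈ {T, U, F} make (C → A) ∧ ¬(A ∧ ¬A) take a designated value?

3

Designated under: (C=T, A=T); (C=F, A=T); (C=F, A=F).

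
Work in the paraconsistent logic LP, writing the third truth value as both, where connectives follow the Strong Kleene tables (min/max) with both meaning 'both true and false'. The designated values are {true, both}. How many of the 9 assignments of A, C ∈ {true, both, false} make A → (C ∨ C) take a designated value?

8

Of the 9 assignments, 8 give a value in {true, both}.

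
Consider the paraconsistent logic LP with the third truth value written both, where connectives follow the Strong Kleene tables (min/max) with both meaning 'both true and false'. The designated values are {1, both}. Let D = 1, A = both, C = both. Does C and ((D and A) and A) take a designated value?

D and A = 1 and both = both
(D and A) and A = both and both = both
C and ((D and A) and A) = both and both = both
both ∈ {1, both}.

Yes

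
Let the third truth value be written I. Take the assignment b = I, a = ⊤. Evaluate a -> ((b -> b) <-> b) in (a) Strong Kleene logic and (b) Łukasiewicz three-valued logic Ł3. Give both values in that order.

I; I

In Strong Kleene logic: b -> b = I -> I = I  [~I | I]
(b -> b) <-> b = I <-> I = I
a -> ((b -> b) <-> b) = ⊤ -> I = I
In Łukasiewicz three-valued logic Ł3: b -> b = I -> I = ⊤  [min(1, 1−½+½)]
(b -> b) <-> b = ⊤ <-> I = I
a -> ((b -> b) <-> b) = ⊤ -> I = I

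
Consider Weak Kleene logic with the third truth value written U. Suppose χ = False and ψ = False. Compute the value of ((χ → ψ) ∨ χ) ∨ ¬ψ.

True

χ → ψ = False → False = True
(χ → ψ) ∨ χ = True ∨ False = True
¬ψ = ¬False = True
((χ → ψ) ∨ χ) ∨ ¬ψ = True ∨ True = True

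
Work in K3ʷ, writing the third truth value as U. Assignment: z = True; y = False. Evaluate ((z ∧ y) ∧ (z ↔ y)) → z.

z ∧ y = True ∧ False = False
z ↔ y = True ↔ False = False
(z ∧ y) ∧ (z ↔ y) = False ∧ False = False
((z ∧ y) ∧ (z ↔ y)) → z = False → True = True

True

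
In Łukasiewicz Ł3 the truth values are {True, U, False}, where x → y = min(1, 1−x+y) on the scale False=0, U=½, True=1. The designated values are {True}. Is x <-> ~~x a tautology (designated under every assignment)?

Every assignment of x over {True, U, False} gives a value in {True}.
In particular, with x=U: x <-> ~~x = True.

Yes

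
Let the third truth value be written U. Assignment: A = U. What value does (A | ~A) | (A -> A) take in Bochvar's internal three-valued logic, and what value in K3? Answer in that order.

In Bochvar's internal three-valued logic: ~A = ~U = U
A | ~A = U | U = U
A -> A = U -> U = U  [any arg is the third value ⇒ result is the third value]
(A | ~A) | (A -> A) = U | U = U
In K3: ~A = ~U = U
A | ~A = U | U = U
A -> A = U -> U = U
(A | ~A) | (A -> A) = U | U = U

U; U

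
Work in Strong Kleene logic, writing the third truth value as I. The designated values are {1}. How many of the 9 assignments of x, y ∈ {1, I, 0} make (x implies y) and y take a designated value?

Designated under: (x=1, y=1); (x=I, y=1); (x=0, y=1).

3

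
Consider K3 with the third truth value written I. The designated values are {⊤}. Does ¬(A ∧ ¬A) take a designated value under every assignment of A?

Countermodel: A=I gives I, which is not designated.

No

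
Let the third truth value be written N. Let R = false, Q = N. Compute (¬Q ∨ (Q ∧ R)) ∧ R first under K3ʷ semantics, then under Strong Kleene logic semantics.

In K3ʷ: ¬Q = ¬N = N
Q ∧ R = N ∧ false = N
¬Q ∨ (Q ∧ R) = N ∨ N = N
(¬Q ∨ (Q ∧ R)) ∧ R = N ∧ false = N
In Strong Kleene logic: ¬Q = ¬N = N
Q ∧ R = N ∧ false = false
¬Q ∨ (Q ∧ R) = N ∨ false = N
(¬Q ∨ (Q ∧ R)) ∧ R = N ∧ false = false
They differ because K3ʷ and Strong Kleene logic treat N differently under the binary connectives.

N; false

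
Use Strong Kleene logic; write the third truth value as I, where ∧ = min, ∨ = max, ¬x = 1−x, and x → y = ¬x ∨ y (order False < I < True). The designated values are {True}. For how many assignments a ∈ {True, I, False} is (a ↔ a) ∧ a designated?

1

a=True: True ✓
a=I: I ·
a=False: False ·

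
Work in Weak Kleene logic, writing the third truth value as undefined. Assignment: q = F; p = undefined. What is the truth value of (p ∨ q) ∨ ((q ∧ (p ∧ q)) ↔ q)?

p ∨ q = undefined ∨ F = undefined
p ∧ q = undefined ∧ F = undefined
q ∧ (p ∧ q) = F ∧ undefined = undefined
(q ∧ (p ∧ q)) ↔ q = undefined ↔ F = undefined
(p ∨ q) ∨ ((q ∧ (p ∧ q)) ↔ q) = undefined ∨ undefined = undefined

undefined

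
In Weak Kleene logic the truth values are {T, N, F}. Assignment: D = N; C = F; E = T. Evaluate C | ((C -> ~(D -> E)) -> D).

N

D -> E = N -> T = N  [any arg is the third value ⇒ result is the third value]
~(D -> E) = ~N = N
C -> ~(D -> E) = F -> N = N
(C -> ~(D -> E)) -> D = N -> N = N
C | ((C -> ~(D -> E)) -> D) = F | N = N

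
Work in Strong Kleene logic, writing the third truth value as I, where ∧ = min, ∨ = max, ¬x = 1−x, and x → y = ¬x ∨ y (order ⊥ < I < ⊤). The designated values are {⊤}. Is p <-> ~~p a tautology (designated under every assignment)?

Countermodel: p=I gives I, which is not designated.

No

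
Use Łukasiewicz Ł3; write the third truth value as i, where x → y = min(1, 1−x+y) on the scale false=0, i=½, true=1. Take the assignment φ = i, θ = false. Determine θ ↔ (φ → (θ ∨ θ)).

θ ∨ θ = false ∨ false = false
φ → (θ ∨ θ) = i → false = i  [min(1, 1−½+0)]
θ ↔ (φ → (θ ∨ θ)) = false ↔ i = i

i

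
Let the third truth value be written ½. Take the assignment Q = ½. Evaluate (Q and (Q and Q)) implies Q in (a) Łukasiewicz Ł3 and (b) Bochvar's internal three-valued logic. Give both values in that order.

⊤; ½

In Łukasiewicz Ł3: Q and Q = ½ and ½ = ½
Q and (Q and Q) = ½ and ½ = ½
(Q and (Q and Q)) implies Q = ½ implies ½ = ⊤
In Bochvar's internal three-valued logic: Q and Q = ½ and ½ = ½
Q and (Q and Q) = ½ and ½ = ½
(Q and (Q and Q)) implies Q = ½ implies ½ = ½  [any arg is the third value ⇒ result is the third value]
They differ because Łukasiewicz Ł3 and Bochvar's internal three-valued logic treat ½ differently under the binary connectives.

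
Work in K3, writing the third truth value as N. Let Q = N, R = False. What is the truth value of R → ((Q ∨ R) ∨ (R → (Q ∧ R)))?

True

Q ∨ R = N ∨ False = N
Q ∧ R = N ∧ False = False
R → (Q ∧ R) = False → False = True
(Q ∨ R) ∨ (R → (Q ∧ R)) = N ∨ True = True
R → ((Q ∨ R) ∨ (R → (Q ∧ R))) = False → True = True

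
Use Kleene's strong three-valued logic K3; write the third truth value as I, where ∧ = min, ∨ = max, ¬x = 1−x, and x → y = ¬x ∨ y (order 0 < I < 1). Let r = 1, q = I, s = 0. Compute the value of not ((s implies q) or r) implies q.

1

s implies q = 0 implies I = 1  [not 0 or I]
(s implies q) or r = 1 or 1 = 1
not ((s implies q) or r) = not 1 = 0
not ((s implies q) or r) implies q = 0 implies I = 1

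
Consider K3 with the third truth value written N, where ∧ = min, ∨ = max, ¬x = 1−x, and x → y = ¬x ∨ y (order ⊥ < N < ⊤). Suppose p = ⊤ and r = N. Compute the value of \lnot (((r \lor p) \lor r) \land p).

r \lor p = N \lor ⊤ = ⊤
(r \lor p) \lor r = ⊤ \lor N = ⊤
((r \lor p) \lor r) \land p = ⊤ \land ⊤ = ⊤
\lnot (((r \lor p) \lor r) \land p) = \lnot ⊤ = ⊥

⊥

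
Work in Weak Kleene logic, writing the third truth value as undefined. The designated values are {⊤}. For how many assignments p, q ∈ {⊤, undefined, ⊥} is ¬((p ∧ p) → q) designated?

Designated under: (p=⊤, q=⊥).

1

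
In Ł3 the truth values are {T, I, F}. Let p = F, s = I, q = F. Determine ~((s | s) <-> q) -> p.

s | s = I | I = I
(s | s) <-> q = I <-> F = I  [1 − |½−0|]
~((s | s) <-> q) = ~I = I
~((s | s) <-> q) -> p = I -> F = I

I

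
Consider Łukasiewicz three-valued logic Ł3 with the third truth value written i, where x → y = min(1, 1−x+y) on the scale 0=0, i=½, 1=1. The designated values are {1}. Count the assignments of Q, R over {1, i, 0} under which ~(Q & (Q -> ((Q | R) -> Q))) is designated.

3

Designated under: (Q=0, R=1); (Q=0, R=i); (Q=0, R=0).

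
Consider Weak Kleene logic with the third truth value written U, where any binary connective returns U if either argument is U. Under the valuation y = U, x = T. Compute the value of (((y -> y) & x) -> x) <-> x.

y -> y = U -> U = U  [any arg is the third value ⇒ result is the third value]
(y -> y) & x = U & T = U
((y -> y) & x) -> x = U -> T = U
(((y -> y) & x) -> x) <-> x = U <-> T = U

U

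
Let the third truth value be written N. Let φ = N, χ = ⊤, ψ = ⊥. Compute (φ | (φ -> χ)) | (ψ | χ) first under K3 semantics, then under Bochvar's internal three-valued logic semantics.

In K3: φ -> χ = N -> ⊤ = ⊤  [~N | ⊤]
φ | (φ -> χ) = N | ⊤ = ⊤
ψ | χ = ⊥ | ⊤ = ⊤
(φ | (φ -> χ)) | (ψ | χ) = ⊤ | ⊤ = ⊤
In Bochvar's internal three-valued logic: φ -> χ = N -> ⊤ = N  [any arg is the third value ⇒ result is the third value]
φ | (φ -> χ) = N | N = N
ψ | χ = ⊥ | ⊤ = ⊤
(φ | (φ -> χ)) | (ψ | χ) = N | ⊤ = N
They differ because K3 and Bochvar's internal three-valued logic treat N differently under the binary connectives.

⊤; N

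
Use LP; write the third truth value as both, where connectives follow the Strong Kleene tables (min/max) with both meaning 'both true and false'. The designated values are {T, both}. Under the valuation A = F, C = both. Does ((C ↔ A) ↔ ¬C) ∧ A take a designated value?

C ↔ A = both ↔ F = both
¬C = ¬both = both
(C ↔ A) ↔ ¬C = both ↔ both = both
((C ↔ A) ↔ ¬C) ∧ A = both ∧ F = F
F ∉ {T, both}.

No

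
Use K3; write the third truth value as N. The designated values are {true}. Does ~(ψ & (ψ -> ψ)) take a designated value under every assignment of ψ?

Countermodel: ψ=true gives false, which is not designated.

No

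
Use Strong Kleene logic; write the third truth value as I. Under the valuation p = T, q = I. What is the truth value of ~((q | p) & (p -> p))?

q | p = I | T = T
p -> p = T -> T = T
(q | p) & (p -> p) = T & T = T
~((q | p) & (p -> p)) = ~T = F

F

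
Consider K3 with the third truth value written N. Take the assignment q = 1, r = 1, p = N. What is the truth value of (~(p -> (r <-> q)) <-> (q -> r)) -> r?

r <-> q = 1 <-> 1 = 1
p -> (r <-> q) = N -> 1 = 1  [~N | 1]
~(p -> (r <-> q)) = ~1 = 0
q -> r = 1 -> 1 = 1
~(p -> (r <-> q)) <-> (q -> r) = 0 <-> 1 = 0
(~(p -> (r <-> q)) <-> (q -> r)) -> r = 0 -> 1 = 1

1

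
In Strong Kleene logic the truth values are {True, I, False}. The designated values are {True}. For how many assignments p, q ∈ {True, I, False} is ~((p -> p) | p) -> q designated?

Of the 9 assignments, 7 give a value in {True}.

7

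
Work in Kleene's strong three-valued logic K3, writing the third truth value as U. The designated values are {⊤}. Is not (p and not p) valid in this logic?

Countermodel: p=U gives U, which is not designated.

No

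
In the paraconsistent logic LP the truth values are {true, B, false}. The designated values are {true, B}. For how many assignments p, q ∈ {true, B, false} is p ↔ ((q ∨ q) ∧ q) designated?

7

Of the 9 assignments, 7 give a value in {true, B}.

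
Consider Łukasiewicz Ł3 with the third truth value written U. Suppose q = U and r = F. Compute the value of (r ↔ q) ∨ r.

U

r ↔ q = F ↔ U = U  [1 − |0−½|]
(r ↔ q) ∨ r = U ∨ F = U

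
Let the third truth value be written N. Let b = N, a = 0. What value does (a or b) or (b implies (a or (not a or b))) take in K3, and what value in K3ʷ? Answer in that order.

1; N

In K3: a or b = 0 or N = N
not a = not 0 = 1
not a or b = 1 or N = 1
a or (not a or b) = 0 or 1 = 1
b implies (a or (not a or b)) = N implies 1 = 1  [not N or 1]
(a or b) or (b implies (a or (not a or b))) = N or 1 = 1
In K3ʷ: a or b = 0 or N = N
not a = not 0 = 1
not a or b = 1 or N = N
a or (not a or b) = 0 or N = N
b implies (a or (not a or b)) = N implies N = N  [any arg is the third value ⇒ result is the third value]
(a or b) or (b implies (a or (not a or b))) = N or N = N
They differ because K3 and K3ʷ treat N differently under the binary connectives.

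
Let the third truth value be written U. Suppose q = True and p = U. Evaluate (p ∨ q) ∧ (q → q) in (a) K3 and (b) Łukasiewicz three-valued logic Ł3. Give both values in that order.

In K3: p ∨ q = U ∨ True = True
q → q = True → True = True
(p ∨ q) ∧ (q → q) = True ∧ True = True
In Łukasiewicz three-valued logic Ł3: p ∨ q = U ∨ True = True
q → q = True → True = True
(p ∨ q) ∧ (q → q) = True ∧ True = True

True; True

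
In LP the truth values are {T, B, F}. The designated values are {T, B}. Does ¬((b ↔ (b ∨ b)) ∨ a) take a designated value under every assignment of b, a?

No

Countermodel: b=T, a=T gives F, which is not designated.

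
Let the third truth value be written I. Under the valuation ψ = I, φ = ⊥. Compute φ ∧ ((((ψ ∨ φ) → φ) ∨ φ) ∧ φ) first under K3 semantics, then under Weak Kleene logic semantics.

⊥; I

In K3: ψ ∨ φ = I ∨ ⊥ = I
(ψ ∨ φ) → φ = I → ⊥ = I
((ψ ∨ φ) → φ) ∨ φ = I ∨ ⊥ = I
(((ψ ∨ φ) → φ) ∨ φ) ∧ φ = I ∧ ⊥ = ⊥
φ ∧ ((((ψ ∨ φ) → φ) ∨ φ) ∧ φ) = ⊥ ∧ ⊥ = ⊥
In Weak Kleene logic: ψ ∨ φ = I ∨ ⊥ = I
(ψ ∨ φ) → φ = I → ⊥ = I  [any arg is the third value ⇒ result is the third value]
((ψ ∨ φ) → φ) ∨ φ = I ∨ ⊥ = I
(((ψ ∨ φ) → φ) ∨ φ) ∧ φ = I ∧ ⊥ = I
φ ∧ ((((ψ ∨ φ) → φ) ∨ φ) ∧ φ) = ⊥ ∧ I = I
They differ because K3 and Weak Kleene logic treat I differently under the binary connectives.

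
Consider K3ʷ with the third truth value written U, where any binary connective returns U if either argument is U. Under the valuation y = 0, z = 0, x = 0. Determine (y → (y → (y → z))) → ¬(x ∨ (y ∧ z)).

1

y → z = 0 → 0 = 1
y → (y → z) = 0 → 1 = 1
y → (y → (y → z)) = 0 → 1 = 1
y ∧ z = 0 ∧ 0 = 0
x ∨ (y ∧ z) = 0 ∨ 0 = 0
¬(x ∨ (y ∧ z)) = ¬0 = 1
(y → (y → (y → z))) → ¬(x ∨ (y ∧ z)) = 1 → 1 = 1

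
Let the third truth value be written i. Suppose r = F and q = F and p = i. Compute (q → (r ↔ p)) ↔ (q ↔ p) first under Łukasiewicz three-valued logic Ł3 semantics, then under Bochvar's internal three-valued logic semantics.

i; i

In Łukasiewicz three-valued logic Ł3: r ↔ p = F ↔ i = i  [1 − |0−½|]
q → (r ↔ p) = F → i = T
q ↔ p = F ↔ i = i
(q → (r ↔ p)) ↔ (q ↔ p) = T ↔ i = i
In Bochvar's internal three-valued logic: r ↔ p = F ↔ i = i
q → (r ↔ p) = F → i = i  [any arg is the third value ⇒ result is the third value]
q ↔ p = F ↔ i = i
(q → (r ↔ p)) ↔ (q ↔ p) = i ↔ i = i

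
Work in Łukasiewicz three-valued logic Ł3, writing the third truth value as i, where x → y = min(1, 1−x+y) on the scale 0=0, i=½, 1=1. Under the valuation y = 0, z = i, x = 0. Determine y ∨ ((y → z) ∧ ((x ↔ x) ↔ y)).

y → z = 0 → i = 1  [min(1, 1−0+½)]
x ↔ x = 0 ↔ 0 = 1
(x ↔ x) ↔ y = 1 ↔ 0 = 0
(y → z) ∧ ((x ↔ x) ↔ y) = 1 ∧ 0 = 0
y ∨ ((y → z) ∧ ((x ↔ x) ↔ y)) = 0 ∨ 0 = 0

0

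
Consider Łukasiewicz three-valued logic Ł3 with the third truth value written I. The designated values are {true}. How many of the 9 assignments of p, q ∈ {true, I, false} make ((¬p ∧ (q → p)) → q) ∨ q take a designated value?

7

Of the 9 assignments, 7 give a value in {true}.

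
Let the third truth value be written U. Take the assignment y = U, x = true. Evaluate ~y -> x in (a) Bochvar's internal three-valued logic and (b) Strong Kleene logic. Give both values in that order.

In Bochvar's internal three-valued logic: ~y = ~U = U
~y -> x = U -> true = U
In Strong Kleene logic: ~y = ~U = U
~y -> x = U -> true = true  [~U | true]
They differ because Bochvar's internal three-valued logic and Strong Kleene logic treat U differently under the binary connectives.

U; true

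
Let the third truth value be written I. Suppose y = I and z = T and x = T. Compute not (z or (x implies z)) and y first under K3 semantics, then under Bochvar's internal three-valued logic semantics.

In K3: x implies z = T implies T = T
z or (x implies z) = T or T = T
not (z or (x implies z)) = not T = F
not (z or (x implies z)) and y = F and I = F
In Bochvar's internal three-valued logic: x implies z = T implies T = T
z or (x implies z) = T or T = T
not (z or (x implies z)) = not T = F
not (z or (x implies z)) and y = F and I = I
They differ because K3 and Bochvar's internal three-valued logic treat I differently under the binary connectives.

F; I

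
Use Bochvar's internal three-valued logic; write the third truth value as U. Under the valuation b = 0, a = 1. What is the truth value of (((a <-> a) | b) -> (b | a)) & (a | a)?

1

a <-> a = 1 <-> 1 = 1
(a <-> a) | b = 1 | 0 = 1
b | a = 0 | 1 = 1
((a <-> a) | b) -> (b | a) = 1 -> 1 = 1
a | a = 1 | 1 = 1
(((a <-> a) | b) -> (b | a)) & (a | a) = 1 & 1 = 1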